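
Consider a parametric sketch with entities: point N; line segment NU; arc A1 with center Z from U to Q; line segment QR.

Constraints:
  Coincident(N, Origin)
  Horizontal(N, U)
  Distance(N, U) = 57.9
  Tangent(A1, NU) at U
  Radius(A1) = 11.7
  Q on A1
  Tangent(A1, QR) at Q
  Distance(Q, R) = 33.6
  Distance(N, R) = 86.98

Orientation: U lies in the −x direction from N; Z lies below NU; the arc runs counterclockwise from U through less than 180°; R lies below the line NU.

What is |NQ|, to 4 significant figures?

70.01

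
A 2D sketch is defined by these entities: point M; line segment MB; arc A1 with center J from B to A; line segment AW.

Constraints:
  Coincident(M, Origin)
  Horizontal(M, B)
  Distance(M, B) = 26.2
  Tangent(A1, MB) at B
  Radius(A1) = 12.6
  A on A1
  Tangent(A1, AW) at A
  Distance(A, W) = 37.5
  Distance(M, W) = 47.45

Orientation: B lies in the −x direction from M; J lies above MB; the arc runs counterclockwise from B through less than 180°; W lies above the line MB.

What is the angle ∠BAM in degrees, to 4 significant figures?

104.2°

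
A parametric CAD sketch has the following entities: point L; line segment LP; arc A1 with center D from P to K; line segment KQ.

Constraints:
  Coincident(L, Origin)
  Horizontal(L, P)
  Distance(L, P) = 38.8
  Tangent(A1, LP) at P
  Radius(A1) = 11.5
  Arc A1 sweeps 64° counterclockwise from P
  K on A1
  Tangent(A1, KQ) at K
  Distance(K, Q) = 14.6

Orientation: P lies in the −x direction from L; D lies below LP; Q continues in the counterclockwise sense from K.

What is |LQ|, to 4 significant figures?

58.89

L is at the origin; L and P share the same y with |LP| = 38.8 and P on the −x side, so P = (-38.80, 0.000). A1 meets LP tangentially, so DP is at right angles to LP, so D = P + (0, -11.5) = (-38.80, -11.50). On A1, P sits at bearing 90° from D; a 64° counterclockwise sweep puts K at bearing 154°, so K = D + 11.5·(cos 154°, sin 154°) = (-49.14, -6.459). A1 meets KQ tangentially, so DK is at right angles to KQ, so KQ runs along (−sin 154°, cos 154°); with |KQ| = 14.6, Q = (-55.54, -19.58). Then |LQ| = |Q − L| = 58.89.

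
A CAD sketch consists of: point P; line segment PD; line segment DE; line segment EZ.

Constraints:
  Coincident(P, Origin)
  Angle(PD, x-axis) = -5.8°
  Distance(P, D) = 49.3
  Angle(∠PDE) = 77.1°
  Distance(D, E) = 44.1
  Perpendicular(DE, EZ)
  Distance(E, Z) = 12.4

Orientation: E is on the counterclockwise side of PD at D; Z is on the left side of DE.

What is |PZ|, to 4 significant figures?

48.65

P is at the origin; PD runs at -5.8° with length 49.3, so D = 49.3·(cos -5.8°, sin -5.8°) = (49.05, -4.982). ∠PDE = 77.1°, so DE runs at -5.8° + (180° − 77.1°) = 97.10° from the x-axis; with |DE| = 44.1, E = D + 44.1·(cos 97.10°, sin 97.10°) = (43.60, 38.78). The perpendicularity gives EZ at right angles to DE; with |EZ| = 12.4 on the left of DE, Z = E + 12.4·(-0.9923, -0.1236) = (31.29, 37.25). Then |PZ| = |Z − P| = 48.65.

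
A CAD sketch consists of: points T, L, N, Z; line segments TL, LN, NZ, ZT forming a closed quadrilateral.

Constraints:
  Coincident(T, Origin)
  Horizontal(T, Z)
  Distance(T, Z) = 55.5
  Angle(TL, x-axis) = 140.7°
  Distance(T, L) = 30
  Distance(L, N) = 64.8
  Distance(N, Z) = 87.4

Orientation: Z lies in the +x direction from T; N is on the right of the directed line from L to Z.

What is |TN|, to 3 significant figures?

49.5

T is at the origin; T and Z share the same y with |TZ| = 55.5 and Z in +x, so Z = (55.5, 0). TL runs at 140.7° with |TL| = 30.0, so L = (-23.2, 19.0). N is determined by |LN| = 64.8 and |NZ| = 87.4 together: it lies at the intersection of circle(L, 64.8) and circle(Z, 87.4). With |LZ| = 81.0, the foot of the radical line on LZ is 19.2 from L and the perpendicular offset is √(64.8² − 19.2²) = 61.9. Taking the right-of-LZ solution: N = (-19.0, -45.7).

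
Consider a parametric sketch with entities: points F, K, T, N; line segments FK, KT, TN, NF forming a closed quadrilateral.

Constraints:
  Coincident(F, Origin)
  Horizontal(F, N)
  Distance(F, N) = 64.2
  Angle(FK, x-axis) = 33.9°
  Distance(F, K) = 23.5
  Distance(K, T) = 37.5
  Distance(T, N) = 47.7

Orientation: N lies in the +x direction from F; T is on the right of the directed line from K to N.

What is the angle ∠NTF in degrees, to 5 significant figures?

103.14°

F is at the origin; F and N share the same y with |FN| = 64.2 and N in +x, so N = (64.2, 0). FK runs at 33.9° with |FK| = 23.5, so K = (19.505, 13.107). T is determined by |KT| = 37.5 and |TN| = 47.7 together: it lies at the intersection of circle(K, 37.5) and circle(N, 47.7). With |KN| = 46.577, the foot of the radical line on KN is 13.959 from K and the perpendicular offset is √(37.5² − 13.959²) = 34.805. Taking the right-of-KN solution: T = (23.106, -24.220).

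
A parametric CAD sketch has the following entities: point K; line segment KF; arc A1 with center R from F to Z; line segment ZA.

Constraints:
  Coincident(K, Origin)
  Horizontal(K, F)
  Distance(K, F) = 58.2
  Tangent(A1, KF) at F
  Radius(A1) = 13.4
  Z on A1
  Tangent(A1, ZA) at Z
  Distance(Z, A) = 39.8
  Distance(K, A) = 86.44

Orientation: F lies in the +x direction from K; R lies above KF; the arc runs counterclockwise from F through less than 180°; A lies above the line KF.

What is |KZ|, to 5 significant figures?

73.049

K is at the origin; K and F share the same y with |KF| = 58.2 and F on the +x side, so F = (58.200, 0.0000). A1 meets KF tangentially, so RF is at right angles to KF, so R = F + (0, 13.4) = (58.200, 13.400). Since RZ ⟂ ZA (tangency), |RA| = √(13.4² + 39.8²) = 41.995 regardless of where Z sits on A1. So A lies on both circle(K, 86.44) and circle(R, 41.995); the above-KF intersection is A = (67.151, 54.430). Z is the foot of the tangent from A: Z = (71.519, 14.871).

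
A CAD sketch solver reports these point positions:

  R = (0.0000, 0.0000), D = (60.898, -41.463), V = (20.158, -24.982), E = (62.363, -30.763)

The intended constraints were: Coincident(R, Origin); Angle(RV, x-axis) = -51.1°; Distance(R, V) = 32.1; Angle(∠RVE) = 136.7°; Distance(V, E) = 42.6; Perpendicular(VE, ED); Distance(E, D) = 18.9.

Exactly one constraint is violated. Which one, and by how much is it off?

Distance(E, D) = 18.9 — off by 8.10.

R = (0.00, 0.00) ✓; RV at -51.10° ✓; |RV| = 32.10 ✓; ∠RVE = 136.7° ✓; |VE| = 42.60 ✓; ∠(VE, ED) = 90.00° ✓; |ED| = 10.80 ✗.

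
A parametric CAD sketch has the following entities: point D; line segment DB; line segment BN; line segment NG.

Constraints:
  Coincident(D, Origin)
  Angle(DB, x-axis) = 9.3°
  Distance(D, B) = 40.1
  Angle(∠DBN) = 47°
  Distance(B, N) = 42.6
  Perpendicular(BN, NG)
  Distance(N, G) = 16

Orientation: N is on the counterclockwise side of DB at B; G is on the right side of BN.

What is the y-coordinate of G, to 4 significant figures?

45.19

D is at the origin; DB runs at 9.3° with length 40.1, so B = 40.1·(cos 9.3°, sin 9.3°) = (39.57, 6.480). ∠DBN = 47.0°, so BN runs at 9.3° + (180° − 47.0°) = 142.3° from the x-axis; with |BN| = 42.6, N = B + 42.6·(cos 142.3°, sin 142.3°) = (5.867, 32.53). The perpendicularity gives NG at right angles to BN; with |NG| = 16.0 on the right of BN, G = N + 16.0·(0.6115, 0.7912) = (15.65, 45.19). So G.y = 45.19.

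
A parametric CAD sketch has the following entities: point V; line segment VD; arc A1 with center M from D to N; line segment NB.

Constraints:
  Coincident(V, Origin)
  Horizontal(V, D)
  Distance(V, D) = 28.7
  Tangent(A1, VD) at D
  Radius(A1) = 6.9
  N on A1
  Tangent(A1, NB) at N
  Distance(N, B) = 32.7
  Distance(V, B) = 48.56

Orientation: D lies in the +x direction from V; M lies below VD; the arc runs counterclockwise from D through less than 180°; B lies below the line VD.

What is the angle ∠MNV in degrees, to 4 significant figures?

150.7°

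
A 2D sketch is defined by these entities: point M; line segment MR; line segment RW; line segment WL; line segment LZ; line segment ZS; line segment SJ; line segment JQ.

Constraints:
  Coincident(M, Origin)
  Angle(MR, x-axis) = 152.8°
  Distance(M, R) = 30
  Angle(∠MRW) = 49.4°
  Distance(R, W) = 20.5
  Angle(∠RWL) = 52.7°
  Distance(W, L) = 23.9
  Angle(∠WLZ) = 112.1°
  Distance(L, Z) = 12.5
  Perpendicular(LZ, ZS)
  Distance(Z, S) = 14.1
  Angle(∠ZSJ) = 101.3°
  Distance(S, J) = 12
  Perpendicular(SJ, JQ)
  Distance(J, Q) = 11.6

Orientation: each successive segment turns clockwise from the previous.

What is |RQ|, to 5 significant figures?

16.994

M is at the origin; MR runs at 152.8° with length 30.0, so R = (-26.682, 13.713). ∠MRW = 49.4° gives RW at 22.200° from the x-axis; with |RW| = 20.5, W = (-7.7021, 21.459). ∠RWL = 52.7° gives WL at -105.10° from the x-axis; with |WL| = 23.9, L = (-13.928, -1.6161). ∠WLZ = 112.1° gives LZ at -173.00° from the x-axis; with |LZ| = 12.5, Z = (-26.335, -3.1395). LZ is perpendicular to ZS, so ZS runs at 97.000°; with |ZS| = 14.1, S = (-28.053, 10.855). ∠ZSJ = 101.3° gives SJ at 18.300° from the x-axis; with |SJ| = 12.0, J = (-16.660, 14.623). The perpendicularity gives JQ at right angles to SJ, so JQ runs at -71.700°; with |JQ| = 11.6, Q = (-13.018, 3.6100). Then |RQ| = |Q − R| = 16.994.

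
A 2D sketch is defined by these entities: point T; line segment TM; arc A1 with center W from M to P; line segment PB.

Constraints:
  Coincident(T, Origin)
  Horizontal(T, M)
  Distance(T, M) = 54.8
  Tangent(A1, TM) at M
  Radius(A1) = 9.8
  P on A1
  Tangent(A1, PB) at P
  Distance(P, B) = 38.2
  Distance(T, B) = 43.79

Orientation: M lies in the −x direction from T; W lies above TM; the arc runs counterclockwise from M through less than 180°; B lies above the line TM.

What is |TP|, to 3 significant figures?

46.9

Checks: |WP| = 9.800 ✓; ∠(WP, PB) = 90.00° ✓; |PB| = 38.20 ✓; |TB| = 43.79 ✓.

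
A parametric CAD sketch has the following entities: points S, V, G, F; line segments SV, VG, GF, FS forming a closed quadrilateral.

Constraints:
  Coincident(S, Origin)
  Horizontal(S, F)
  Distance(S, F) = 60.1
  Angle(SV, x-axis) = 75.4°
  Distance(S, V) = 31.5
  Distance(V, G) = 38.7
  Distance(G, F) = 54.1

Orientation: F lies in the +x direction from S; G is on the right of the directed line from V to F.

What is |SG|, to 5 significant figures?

10.537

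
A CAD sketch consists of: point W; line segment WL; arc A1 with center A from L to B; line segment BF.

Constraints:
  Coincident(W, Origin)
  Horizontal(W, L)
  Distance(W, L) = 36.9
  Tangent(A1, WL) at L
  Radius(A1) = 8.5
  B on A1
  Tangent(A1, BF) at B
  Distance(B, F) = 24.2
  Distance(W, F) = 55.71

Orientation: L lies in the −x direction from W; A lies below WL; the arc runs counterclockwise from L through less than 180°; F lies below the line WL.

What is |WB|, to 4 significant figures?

46.21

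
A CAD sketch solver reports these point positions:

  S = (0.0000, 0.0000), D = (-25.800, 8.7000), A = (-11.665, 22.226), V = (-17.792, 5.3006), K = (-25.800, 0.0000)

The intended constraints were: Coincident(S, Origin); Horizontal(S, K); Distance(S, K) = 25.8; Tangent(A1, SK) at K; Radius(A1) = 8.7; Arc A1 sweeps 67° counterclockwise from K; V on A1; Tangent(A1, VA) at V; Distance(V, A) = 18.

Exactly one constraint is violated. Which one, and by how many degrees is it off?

Tangent(A1, VA) at V — off by 3.10°.

S = (0.00, 0.00) ✓; S.y = 0.00, K.y = 0.00 ✓; |SK| = 25.80 ✓; ∠(DK, KS) = 90.00° ✓; |DK| = 8.700 ✓; bearing(D→V) − bearing(D→K) = 67.00° ✓; |DV| = 8.700 ✓; ∠(DV, VA) = 86.90° ✗; |VA| = 18.00 ✓.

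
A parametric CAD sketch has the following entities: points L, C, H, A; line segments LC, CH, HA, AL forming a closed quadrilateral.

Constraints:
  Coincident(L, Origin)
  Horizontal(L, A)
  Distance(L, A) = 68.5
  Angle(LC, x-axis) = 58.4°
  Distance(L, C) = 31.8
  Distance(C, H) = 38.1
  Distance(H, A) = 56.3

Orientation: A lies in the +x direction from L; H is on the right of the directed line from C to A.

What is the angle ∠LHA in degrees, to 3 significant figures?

130°

Checks: L.y = 0.00, A.y = 0.00 ✓; |CH| = 38.10 ✓; |HA| = 56.30 ✓.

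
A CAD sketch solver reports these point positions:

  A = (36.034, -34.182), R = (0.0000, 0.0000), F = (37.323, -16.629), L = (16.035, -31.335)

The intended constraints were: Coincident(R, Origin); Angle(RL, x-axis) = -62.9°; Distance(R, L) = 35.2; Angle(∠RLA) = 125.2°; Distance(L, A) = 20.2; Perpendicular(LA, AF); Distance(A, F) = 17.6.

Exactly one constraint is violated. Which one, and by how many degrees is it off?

Perpendicular(LA, AF) — off by 3.90°.

R = (0.00, 0.00) ✓; RL at -62.90° ✓; |RL| = 35.20 ✓; ∠RLA = 125.2° ✓; |LA| = 20.20 ✓; ∠(LA, AF) = 93.90° ✗; |AF| = 17.60 ✓.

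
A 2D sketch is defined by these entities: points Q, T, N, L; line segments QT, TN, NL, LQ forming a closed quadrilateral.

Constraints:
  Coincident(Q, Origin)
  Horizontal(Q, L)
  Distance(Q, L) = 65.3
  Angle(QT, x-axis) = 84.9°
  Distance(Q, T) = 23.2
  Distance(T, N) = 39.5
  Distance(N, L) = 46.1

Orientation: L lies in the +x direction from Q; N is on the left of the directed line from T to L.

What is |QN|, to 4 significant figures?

54.08

Checks: |TN| = 39.50 ✓; |NL| = 46.10 ✓.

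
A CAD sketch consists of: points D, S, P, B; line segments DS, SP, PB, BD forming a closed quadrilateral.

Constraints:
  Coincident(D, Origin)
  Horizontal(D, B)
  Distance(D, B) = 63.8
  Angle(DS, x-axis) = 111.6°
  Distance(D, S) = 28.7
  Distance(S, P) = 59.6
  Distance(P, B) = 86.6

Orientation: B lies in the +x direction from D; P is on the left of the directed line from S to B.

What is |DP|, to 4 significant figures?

79.48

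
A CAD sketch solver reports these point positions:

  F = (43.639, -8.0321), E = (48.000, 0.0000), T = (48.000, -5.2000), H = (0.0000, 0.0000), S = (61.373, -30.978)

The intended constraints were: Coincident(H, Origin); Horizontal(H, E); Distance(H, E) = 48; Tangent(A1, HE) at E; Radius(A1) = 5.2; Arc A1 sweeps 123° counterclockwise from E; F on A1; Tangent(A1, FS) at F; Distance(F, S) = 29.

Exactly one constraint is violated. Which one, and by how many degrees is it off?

Tangent(A1, FS) at F — off by 4.70°.

H = (0.00, 0.00) ✓; H.y = 0.00, E.y = 0.00 ✓; |HE| = 48.00 ✓; ∠(TE, EH) = 90.00° ✓; |TE| = 5.200 ✓; bearing(T→F) − bearing(T→E) = 123.0° ✓; |TF| = 5.200 ✓; ∠(TF, FS) = 85.30° ✗; |FS| = 29.00 ✓.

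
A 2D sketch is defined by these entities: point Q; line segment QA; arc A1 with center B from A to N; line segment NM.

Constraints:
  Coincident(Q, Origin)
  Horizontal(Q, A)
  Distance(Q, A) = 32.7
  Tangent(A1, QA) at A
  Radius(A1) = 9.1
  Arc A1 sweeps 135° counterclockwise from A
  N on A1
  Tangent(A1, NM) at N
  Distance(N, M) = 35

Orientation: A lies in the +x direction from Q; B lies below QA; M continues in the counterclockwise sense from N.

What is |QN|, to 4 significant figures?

30.52

Since A1 is tangent to QA there, BA ⟂ QA, so B = A + (0, -9.1) = (32.70, -9.100). On A1, A sits at bearing 90° from B; a 135° counterclockwise sweep puts N at bearing 225°, so N = B + 9.1·(cos 225°, sin 225°) = (26.27, -15.53). Then |QN| = |N − Q| = 30.52.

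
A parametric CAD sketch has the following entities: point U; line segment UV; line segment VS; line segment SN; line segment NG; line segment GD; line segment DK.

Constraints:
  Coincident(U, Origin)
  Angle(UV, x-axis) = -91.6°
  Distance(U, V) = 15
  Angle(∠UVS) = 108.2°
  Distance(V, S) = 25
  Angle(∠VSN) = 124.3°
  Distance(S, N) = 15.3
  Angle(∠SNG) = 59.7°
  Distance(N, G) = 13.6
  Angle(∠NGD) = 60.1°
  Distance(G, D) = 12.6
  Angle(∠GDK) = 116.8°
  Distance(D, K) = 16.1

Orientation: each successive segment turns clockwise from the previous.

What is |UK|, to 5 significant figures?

47.933

U is at the origin; UV runs at -91.6° with length 15.0, so V = (-0.41882, -14.994). ∠UVS = 108.2° gives VS at -163.40° from the x-axis; with |VS| = 25.0, S = (-24.377, -22.136). ∠VSN = 124.3° gives SN at 140.90° from the x-axis; with |SN| = 15.3, N = (-36.250, -12.487). ∠SNG = 59.7° gives NG at 20.600° from the x-axis; with |NG| = 13.6, G = (-23.520, -7.7020). ∠NGD = 60.1° gives GD at -99.300° from the x-axis; with |GD| = 12.6, D = (-25.556, -20.136). ∠GDK = 116.8° gives DK at -162.50° from the x-axis; with |DK| = 16.1, K = (-40.911, -24.978). Then |UK| = |K − U| = 47.933.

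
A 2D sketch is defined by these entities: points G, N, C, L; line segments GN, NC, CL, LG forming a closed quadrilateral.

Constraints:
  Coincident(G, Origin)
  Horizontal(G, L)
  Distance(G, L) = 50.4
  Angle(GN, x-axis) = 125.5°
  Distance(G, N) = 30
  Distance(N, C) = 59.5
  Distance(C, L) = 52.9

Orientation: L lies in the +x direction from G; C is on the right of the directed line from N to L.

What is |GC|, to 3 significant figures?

30.7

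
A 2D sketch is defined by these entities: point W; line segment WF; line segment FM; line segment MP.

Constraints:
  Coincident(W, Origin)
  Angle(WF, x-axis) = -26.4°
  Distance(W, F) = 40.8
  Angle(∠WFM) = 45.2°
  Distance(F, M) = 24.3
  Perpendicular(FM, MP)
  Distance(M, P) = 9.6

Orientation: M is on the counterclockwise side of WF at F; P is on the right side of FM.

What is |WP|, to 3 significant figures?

38.8

W is at the origin; WF runs at -26.4° with length 40.8, so F = 40.8·(cos -26.4°, sin -26.4°) = (36.5, -18.1). ∠WFM = 45.2°, so FM runs at -26.4° + (180° − 45.2°) = 108° from the x-axis; with |FM| = 24.3, M = F + 24.3·(cos 108°, sin 108°) = (28.9, 4.92). FM is perpendicular to MP; with |MP| = 9.6 on the right of FM, P = M + 9.6·(0.949, 0.316) = (38.0, 7.95). Then |WP| = |P − W| = 38.8.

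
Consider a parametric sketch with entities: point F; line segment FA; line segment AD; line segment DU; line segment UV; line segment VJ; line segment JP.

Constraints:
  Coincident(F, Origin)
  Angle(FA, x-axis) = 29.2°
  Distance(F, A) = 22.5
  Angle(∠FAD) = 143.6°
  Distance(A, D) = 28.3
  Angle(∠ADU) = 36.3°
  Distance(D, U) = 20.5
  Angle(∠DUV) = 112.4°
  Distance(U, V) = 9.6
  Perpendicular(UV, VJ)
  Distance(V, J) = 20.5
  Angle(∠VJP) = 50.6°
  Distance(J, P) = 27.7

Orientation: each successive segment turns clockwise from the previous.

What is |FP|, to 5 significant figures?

41.562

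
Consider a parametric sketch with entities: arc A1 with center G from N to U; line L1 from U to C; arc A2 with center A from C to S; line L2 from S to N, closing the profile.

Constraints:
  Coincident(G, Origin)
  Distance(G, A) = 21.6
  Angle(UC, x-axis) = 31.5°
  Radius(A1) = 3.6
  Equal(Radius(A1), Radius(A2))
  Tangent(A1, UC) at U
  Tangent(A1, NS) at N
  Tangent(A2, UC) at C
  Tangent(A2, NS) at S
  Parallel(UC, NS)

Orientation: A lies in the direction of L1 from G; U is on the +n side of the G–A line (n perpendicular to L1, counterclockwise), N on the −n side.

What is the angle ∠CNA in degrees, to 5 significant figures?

8.9726°

The slot axis is L1's direction at 31.5°, so u = (cos 31.5°, sin 31.5°) = (0.85264, 0.52250) and n = (−sin 31.5°, cos 31.5°) = (-0.52250, 0.85264). G is at the origin and A lies 21.6 along u from G, so A = 21.6·u = (18.417, 11.286). Tangency of A1 to both parallel lines with radius 3.6 puts U and N at G ± 3.6·n: U = (-1.8810, 3.0695), N = (1.8810, -3.0695). Equal radii place C and S the same way about A: C = A + 3.6·n = (16.536, 14.355), S = A − 3.6·n = (20.298, 8.2165). Then cos ∠CNA = NC·NA / (|NC||NA|), giving 8.9726°.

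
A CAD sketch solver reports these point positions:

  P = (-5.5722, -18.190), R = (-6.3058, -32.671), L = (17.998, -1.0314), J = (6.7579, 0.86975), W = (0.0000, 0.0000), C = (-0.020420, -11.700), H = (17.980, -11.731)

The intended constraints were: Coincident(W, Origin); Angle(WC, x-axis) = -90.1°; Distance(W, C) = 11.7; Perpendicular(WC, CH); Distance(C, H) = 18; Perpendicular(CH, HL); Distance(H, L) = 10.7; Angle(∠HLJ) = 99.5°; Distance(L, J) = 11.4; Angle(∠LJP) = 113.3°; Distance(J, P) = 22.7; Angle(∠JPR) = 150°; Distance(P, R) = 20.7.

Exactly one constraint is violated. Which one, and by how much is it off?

Distance(P, R) = 20.7 — off by 6.20.

W = (0.00, 0.00) ✓; WC at -90.10° ✓; |WC| = 11.70 ✓; ∠(WC, CH) = 90.00° ✓; |CH| = 18.00 ✓; ∠(CH, HL) = 90.00° ✓; |HL| = 10.70 ✓; ∠HLJ = 99.50° ✓; |LJ| = 11.40 ✓; ∠LJP = 113.3° ✓; |JP| = 22.70 ✓; ∠JPR = 150.0° ✓; |PR| = 14.50 ✗.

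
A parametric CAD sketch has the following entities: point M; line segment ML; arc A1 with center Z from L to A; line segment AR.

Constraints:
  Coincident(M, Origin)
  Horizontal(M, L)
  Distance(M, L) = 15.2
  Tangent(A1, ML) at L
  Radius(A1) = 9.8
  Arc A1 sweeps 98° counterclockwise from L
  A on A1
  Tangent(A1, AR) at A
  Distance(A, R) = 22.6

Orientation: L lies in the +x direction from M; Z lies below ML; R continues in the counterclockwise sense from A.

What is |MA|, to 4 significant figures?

12.44

M is at the origin; ML is horizontal with |ML| = 15.2 and L on the +x side, so L = (15.20, 0.000). The tangent condition forces ZL to be normal to ML, so Z = L + (0, -9.8) = (15.20, -9.800). On A1, L sits at bearing 90° from Z; a 98° counterclockwise sweep puts A at bearing 188°, so A = Z + 9.8·(cos 188°, sin 188°) = (5.495, -11.16). Then |MA| = |A − M| = 12.44.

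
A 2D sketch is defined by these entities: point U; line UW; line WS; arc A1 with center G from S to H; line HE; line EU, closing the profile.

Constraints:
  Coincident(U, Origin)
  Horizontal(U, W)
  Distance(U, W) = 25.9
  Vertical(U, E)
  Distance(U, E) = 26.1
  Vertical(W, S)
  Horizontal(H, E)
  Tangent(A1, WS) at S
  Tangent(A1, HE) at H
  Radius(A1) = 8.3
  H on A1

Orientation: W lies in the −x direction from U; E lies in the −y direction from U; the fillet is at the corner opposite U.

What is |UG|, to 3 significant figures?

25.0

U is at the origin; U and W share the same y with |UW| = 25.9 and W on the −x side, so W = (-25.9, 0.00). UE is vertical with |UE| = 26.1 and E on the −y side, so E = (0.00, -26.1). The virtual corner opposite U is at (-25.9, -26.1). Since A1 is tangent to WS there, GS ⟂ WS and A1 meets HE tangentially, so GH is at right angles to HE, with radius 8.3, so the center G sits 8.3 in from both sides at G = (-17.6, -17.8). Then |UG| = |G − U| = 25.0.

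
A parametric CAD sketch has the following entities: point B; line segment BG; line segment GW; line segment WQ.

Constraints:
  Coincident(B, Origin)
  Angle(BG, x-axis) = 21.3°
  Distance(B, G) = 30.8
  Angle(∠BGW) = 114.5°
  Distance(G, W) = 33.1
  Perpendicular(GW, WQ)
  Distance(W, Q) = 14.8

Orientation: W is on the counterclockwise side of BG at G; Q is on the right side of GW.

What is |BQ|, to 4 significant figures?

62.76

∠BGW = 114.5°, so GW runs at 21.3° + (180° − 114.5°) = 86.80° from the x-axis; with |GW| = 33.1, W = G + 33.1·(cos 86.80°, sin 86.80°) = (30.54, 44.24). The perpendicularity gives WQ at right angles to GW; with |WQ| = 14.8 on the right of GW, Q = W + 14.8·(0.9984, -0.05582) = (45.32, 43.41). Then |BQ| = |Q − B| = 62.76.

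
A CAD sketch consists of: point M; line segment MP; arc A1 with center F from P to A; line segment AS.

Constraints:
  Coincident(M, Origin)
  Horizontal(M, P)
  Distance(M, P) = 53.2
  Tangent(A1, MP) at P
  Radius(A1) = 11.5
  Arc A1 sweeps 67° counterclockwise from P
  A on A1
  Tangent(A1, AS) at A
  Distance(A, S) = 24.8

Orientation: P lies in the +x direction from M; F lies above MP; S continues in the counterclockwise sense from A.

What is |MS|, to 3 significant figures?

79.3

M is at the origin; MP is horizontal with |MP| = 53.2 and P on the +x side, so P = (53.2, 0.00). Since A1 is tangent to MP there, FP ⟂ MP, so F = P + (0, 11.5) = (53.2, 11.5). On A1, P sits at bearing -90° from F; a 67° counterclockwise sweep puts A at bearing -23°, so A = F + 11.5·(cos -23°, sin -23°) = (63.8, 7.01). The tangent condition forces FA to be normal to AS, so AS runs along (−sin -23°, cos -23°); with |AS| = 24.8, S = (73.5, 29.8). Then |MS| = |S − M| = 79.3.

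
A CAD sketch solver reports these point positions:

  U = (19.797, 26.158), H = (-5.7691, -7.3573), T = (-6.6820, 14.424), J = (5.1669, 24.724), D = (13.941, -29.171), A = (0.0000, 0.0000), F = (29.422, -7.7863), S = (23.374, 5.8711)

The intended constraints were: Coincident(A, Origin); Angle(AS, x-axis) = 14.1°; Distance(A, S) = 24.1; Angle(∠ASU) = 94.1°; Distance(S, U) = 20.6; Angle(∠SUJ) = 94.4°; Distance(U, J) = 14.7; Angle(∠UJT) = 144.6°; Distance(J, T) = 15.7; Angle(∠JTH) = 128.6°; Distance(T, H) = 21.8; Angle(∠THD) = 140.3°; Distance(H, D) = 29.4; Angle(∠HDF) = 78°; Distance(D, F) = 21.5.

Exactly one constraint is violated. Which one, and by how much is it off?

Distance(D, F) = 21.5 — off by 4.90.

A = (0.00, 0.00) ✓; AS at 14.10° ✓; |AS| = 24.10 ✓; ∠ASU = 94.10° ✓; |SU| = 20.60 ✓; ∠SUJ = 94.40° ✓; |UJ| = 14.70 ✓; ∠UJT = 144.6° ✓; |JT| = 15.70 ✓; ∠JTH = 128.6° ✓; |TH| = 21.80 ✓; ∠THD = 140.3° ✓; |HD| = 29.40 ✓; ∠HDF = 78.00° ✓; |DF| = 26.40 ✗.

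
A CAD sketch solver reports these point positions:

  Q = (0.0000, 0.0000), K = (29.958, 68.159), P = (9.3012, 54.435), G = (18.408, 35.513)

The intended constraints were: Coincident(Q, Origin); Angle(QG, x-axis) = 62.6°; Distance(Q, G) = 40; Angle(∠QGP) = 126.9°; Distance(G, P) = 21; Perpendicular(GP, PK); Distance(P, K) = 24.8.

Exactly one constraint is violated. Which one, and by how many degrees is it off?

Perpendicular(GP, PK) — off by 7.90°.

Q = (0.00, 0.00) ✓; QG at 62.60° ✓; |QG| = 40.00 ✓; ∠QGP = 126.9° ✓; |GP| = 21.00 ✓; ∠(GP, PK) = 82.10° ✗; |PK| = 24.80 ✓.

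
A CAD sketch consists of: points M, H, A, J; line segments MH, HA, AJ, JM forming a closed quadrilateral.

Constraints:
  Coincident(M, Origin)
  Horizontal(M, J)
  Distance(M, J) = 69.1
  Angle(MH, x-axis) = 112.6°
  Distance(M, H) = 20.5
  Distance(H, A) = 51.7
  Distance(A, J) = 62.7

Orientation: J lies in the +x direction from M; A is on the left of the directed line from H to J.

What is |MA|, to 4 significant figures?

60.57

Checks: MH at 112.6° ✓; |HA| = 51.70 ✓; |AJ| = 62.70 ✓.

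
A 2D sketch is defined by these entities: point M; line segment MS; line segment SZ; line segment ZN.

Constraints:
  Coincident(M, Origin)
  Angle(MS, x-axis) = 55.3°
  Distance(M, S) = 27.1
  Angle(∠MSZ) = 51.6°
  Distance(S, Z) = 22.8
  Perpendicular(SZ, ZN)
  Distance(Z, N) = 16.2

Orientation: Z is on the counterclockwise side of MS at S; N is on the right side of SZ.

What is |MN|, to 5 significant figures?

37.911

∠MSZ = 51.6°, so SZ runs at 55.3° + (180° − 51.6°) = 183.70° from the x-axis; with |SZ| = 22.8, Z = S + 22.8·(cos 183.70°, sin 183.70°) = (-7.3250, 20.809). SZ is perpendicular to ZN; with |ZN| = 16.2 on the right of SZ, N = Z + 16.2·(-0.064532, 0.99792) = (-8.3704, 36.975). Then |MN| = |N − M| = 37.911.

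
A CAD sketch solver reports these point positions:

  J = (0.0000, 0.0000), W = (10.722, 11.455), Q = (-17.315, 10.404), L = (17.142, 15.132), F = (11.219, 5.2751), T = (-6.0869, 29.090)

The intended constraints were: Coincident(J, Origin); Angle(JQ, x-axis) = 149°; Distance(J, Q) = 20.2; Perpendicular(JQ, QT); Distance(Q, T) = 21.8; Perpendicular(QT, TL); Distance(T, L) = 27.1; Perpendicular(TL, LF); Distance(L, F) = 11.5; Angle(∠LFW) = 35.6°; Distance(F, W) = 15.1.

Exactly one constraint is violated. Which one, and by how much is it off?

Distance(F, W) = 15.1 — off by 8.90.

J = (0.00, 0.00) ✓; JQ at 149.0° ✓; |JQ| = 20.20 ✓; ∠(JQ, QT) = 90.00° ✓; |QT| = 21.80 ✓; ∠(QT, TL) = 90.00° ✓; |TL| = 27.10 ✓; ∠(TL, LF) = 90.00° ✓; |LF| = 11.50 ✓; ∠LFW = 35.60° ✓; |FW| = 6.200 ✗.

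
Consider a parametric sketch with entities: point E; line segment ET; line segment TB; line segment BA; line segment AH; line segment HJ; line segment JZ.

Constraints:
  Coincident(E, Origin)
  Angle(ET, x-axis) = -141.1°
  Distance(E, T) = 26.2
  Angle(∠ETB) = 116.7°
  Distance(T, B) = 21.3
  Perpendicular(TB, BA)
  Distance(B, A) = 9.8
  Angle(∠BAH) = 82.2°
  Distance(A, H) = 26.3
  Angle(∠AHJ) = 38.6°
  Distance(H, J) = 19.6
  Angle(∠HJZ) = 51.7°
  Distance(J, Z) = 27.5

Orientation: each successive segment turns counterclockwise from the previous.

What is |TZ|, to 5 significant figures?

24.948

E is at the origin; ET runs at -141.1° with length 26.2, so T = (-20.390, -16.453). ∠ETB = 116.7° gives TB at -77.800° from the x-axis; with |TB| = 21.3, B = (-15.889, -37.272). TB is perpendicular to BA, so BA runs at 12.200°; with |BA| = 9.8, A = (-6.3101, -35.201). ∠BAH = 82.2° gives AH at 110.00° from the x-axis; with |AH| = 26.3, H = (-15.305, -10.487). ∠AHJ = 38.6° gives HJ at -108.60° from the x-axis; with |HJ| = 19.6, J = (-21.557, -29.063). ∠HJZ = 51.7° gives JZ at 19.700° from the x-axis; with |JZ| = 27.5, Z = (4.3336, -19.793). Then |TZ| = |Z − T| = 24.948.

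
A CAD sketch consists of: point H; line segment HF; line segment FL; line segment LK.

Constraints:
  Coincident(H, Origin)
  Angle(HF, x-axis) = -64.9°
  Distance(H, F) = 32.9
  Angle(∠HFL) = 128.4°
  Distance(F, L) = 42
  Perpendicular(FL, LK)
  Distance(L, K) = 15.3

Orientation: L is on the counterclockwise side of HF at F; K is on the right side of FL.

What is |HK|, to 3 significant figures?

74.7

∠HFL = 128.4°, so FL runs at -64.9° + (180° − 128.4°) = -13.3° from the x-axis; with |FL| = 42.0, L = F + 42.0·(cos -13.3°, sin -13.3°) = (54.8, -39.5). FL ⟂ LK; with |LK| = 15.3 on the right of FL, K = L + 15.3·(-0.230, -0.973) = (51.3, -54.3). Then |HK| = |K − H| = 74.7.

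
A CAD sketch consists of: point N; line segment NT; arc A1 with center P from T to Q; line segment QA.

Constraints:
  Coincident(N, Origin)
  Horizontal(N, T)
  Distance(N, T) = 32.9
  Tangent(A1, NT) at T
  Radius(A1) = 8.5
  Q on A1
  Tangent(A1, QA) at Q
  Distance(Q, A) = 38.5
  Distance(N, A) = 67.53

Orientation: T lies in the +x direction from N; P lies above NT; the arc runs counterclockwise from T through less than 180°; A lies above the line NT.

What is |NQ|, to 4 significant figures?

41.48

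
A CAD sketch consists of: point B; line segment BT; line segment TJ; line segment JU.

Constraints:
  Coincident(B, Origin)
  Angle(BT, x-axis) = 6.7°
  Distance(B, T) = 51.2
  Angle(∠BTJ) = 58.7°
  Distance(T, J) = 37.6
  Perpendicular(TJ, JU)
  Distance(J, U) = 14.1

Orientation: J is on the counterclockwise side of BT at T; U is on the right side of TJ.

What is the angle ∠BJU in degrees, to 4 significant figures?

165.9°

B is at the origin; BT runs at 6.7° with length 51.2, so T = 51.2·(cos 6.7°, sin 6.7°) = (50.85, 5.974). ∠BTJ = 58.7°, so TJ runs at 6.7° + (180° − 58.7°) = 128.0° from the x-axis; with |TJ| = 37.6, J = T + 37.6·(cos 128.0°, sin 128.0°) = (27.70, 35.60). TJ is perpendicular to JU; with |JU| = 14.1 on the right of TJ, U = J + 14.1·(0.7880, 0.6157) = (38.81, 44.28). Then cos ∠BJU = JB·JU / (|JB||JU|), giving 165.9°.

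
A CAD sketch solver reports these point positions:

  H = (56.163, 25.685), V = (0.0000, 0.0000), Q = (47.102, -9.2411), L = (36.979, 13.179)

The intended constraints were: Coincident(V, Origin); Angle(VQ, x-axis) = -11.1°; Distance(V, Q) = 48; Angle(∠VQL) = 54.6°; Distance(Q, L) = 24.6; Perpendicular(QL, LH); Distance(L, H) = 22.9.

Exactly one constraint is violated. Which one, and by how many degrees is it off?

Perpendicular(QL, LH) — off by 8.80°.

V = (0.00, 0.00) ✓; VQ at -11.10° ✓; |VQ| = 48.00 ✓; ∠VQL = 54.60° ✓; |QL| = 24.60 ✓; ∠(QL, LH) = 81.20° ✗; |LH| = 22.90 ✓.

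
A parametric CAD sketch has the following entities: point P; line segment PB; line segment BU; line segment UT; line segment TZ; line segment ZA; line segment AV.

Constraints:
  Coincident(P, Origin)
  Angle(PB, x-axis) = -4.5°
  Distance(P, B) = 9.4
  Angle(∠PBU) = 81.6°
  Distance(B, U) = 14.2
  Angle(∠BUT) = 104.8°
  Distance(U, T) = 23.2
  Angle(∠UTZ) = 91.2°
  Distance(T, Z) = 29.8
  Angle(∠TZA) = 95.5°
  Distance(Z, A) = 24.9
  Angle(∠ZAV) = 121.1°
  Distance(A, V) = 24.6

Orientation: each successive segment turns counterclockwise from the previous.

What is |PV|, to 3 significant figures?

21.8

P is at the origin; PB runs at -4.5° with length 9.4, so B = (9.37, -0.738). ∠PBU = 81.6° gives BU at 93.9° from the x-axis; with |BU| = 14.2, U = (8.41, 13.4). ∠BUT = 104.8° gives UT at 169° from the x-axis; with |UT| = 23.2, T = (-14.4, 17.8). ∠UTZ = 91.2° gives TZ at -102° from the x-axis; with |TZ| = 29.8, Z = (-20.6, -11.3). ∠TZA = 95.5° gives ZA at -17.6° from the x-axis; with |ZA| = 24.9, A = (3.11, -18.9). ∠ZAV = 121.1° gives AV at 41.3° from the x-axis; with |AV| = 24.6, V = (21.6, -2.61). Then |PV| = |V − P| = 21.8.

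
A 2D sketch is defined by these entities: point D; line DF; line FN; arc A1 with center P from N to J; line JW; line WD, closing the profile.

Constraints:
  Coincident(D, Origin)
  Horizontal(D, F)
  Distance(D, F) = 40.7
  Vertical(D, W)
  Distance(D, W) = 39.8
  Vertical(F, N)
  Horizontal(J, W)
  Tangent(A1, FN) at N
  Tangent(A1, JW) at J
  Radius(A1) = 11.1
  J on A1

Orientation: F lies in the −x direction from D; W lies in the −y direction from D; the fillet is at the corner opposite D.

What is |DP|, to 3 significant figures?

41.2

D is at the origin; DF is horizontal with |DF| = 40.7 and F on the −x side, so F = (-40.7, 0.00). DW is vertical with |DW| = 39.8 and W on the −y side, so W = (0.00, -39.8). The virtual corner opposite D is at (-40.7, -39.8). Tangency of A1 to FN means the radius PN is perpendicular to FN and the tangent condition forces PJ to be normal to JW, with radius 11.1, so the center P sits 11.1 in from both sides at P = (-29.6, -28.7). Then |DP| = |P − D| = 41.2.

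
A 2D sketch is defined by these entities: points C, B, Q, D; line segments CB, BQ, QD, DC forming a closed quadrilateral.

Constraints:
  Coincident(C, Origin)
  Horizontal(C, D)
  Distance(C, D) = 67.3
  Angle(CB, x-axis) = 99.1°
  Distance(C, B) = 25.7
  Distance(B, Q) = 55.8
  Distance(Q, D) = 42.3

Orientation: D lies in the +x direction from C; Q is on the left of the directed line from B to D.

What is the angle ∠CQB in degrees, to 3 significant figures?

23.9°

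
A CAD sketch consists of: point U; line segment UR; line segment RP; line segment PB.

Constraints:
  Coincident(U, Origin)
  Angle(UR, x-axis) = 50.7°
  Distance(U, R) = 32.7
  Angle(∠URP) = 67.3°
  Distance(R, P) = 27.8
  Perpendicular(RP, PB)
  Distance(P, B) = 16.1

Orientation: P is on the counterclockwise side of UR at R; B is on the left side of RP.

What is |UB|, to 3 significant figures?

20.7

U is at the origin; UR runs at 50.7° with length 32.7, so R = 32.7·(cos 50.7°, sin 50.7°) = (20.7, 25.3). ∠URP = 67.3°, so RP runs at 50.7° + (180° − 67.3°) = 163° from the x-axis; with |RP| = 27.8, P = R + 27.8·(cos 163°, sin 163°) = (-5.93, 33.2). The perpendicularity gives PB at right angles to RP; with |PB| = 16.1 on the left of RP, B = P + 16.1·(-0.286, -0.958) = (-10.5, 17.8). Then |UB| = |B − U| = 20.7.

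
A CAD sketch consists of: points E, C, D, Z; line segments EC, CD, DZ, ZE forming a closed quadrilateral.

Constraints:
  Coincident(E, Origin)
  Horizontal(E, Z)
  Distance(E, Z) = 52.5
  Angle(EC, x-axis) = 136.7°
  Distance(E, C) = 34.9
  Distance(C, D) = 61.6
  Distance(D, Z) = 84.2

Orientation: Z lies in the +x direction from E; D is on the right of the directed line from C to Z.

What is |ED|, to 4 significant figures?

44.00

E is at the origin; EZ is horizontal with |EZ| = 52.5 and Z in +x, so Z = (52.5, 0). EC runs at 136.7° with |EC| = 34.9, so C = (-25.40, 23.94). D is determined by |CD| = 61.6 and |DZ| = 84.2 together: it lies at the intersection of circle(C, 61.6) and circle(Z, 84.2). With |CZ| = 81.49, the foot of the radical line on CZ is 20.53 from C and the perpendicular offset is √(61.6² − 20.53²) = 58.08. Taking the right-of-CZ solution: D = (-22.83, -37.61).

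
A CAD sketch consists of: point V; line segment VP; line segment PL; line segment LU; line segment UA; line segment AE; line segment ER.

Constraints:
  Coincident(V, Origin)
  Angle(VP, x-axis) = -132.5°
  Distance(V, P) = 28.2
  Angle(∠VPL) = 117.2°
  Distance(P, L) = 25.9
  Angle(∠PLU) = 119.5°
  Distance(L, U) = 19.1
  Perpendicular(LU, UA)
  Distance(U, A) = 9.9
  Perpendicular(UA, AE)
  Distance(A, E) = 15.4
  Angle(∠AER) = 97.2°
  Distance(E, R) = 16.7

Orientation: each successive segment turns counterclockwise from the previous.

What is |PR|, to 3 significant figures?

32.5

V is at the origin; VP runs at -132.5° with length 28.2, so P = (-19.1, -20.8). ∠VPL = 117.2° gives PL at -69.7° from the x-axis; with |PL| = 25.9, L = (-10.1, -45.1). ∠PLU = 119.5° gives LU at -9.20° from the x-axis; with |LU| = 19.1, U = (8.79, -48.1). LU is perpendicular to UA, so UA runs at 80.8°; with |UA| = 9.9, A = (10.4, -38.4). The perpendicularity gives AE at right angles to UA, so AE runs at 171°; with |AE| = 15.4, E = (-4.83, -35.9). ∠AER = 97.2° gives ER at -106° from the x-axis; with |ER| = 16.7, R = (-9.55, -51.9). Then |PR| = |R − P| = 32.5.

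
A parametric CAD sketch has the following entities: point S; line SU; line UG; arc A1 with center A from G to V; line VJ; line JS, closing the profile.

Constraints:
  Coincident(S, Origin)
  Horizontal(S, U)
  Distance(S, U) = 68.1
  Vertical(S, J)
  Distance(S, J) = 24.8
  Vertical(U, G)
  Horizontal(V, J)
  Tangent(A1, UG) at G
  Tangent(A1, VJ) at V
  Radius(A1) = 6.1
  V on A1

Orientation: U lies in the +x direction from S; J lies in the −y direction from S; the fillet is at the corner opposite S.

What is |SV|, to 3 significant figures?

66.8

S is at the origin; SU is horizontal with |SU| = 68.1 and U on the +x side, so U = (68.1, 0.00). S and J share the same x with |SJ| = 24.8 and J on the −y side, so J = (0.00, -24.8). The virtual corner opposite S is at (68.1, -24.8). A1 meets UG tangentially, so AG is at right angles to UG and the tangent condition forces AV to be normal to VJ, with radius 6.1, so the center A sits 6.1 in from both sides at A = (62.0, -18.7). That places the tangent points at G = (68.1, -18.7) on UG and V = (62.0, -24.8) on VJ. Then |SV| = |V − S| = 66.8.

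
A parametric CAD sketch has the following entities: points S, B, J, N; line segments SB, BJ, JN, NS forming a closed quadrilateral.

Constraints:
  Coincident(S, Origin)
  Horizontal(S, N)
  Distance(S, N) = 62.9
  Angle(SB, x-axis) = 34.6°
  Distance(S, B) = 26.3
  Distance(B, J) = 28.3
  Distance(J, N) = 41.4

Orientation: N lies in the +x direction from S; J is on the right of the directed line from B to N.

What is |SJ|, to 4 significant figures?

27.17

Checks: |BJ| = 28.30 ✓; |JN| = 41.40 ✓.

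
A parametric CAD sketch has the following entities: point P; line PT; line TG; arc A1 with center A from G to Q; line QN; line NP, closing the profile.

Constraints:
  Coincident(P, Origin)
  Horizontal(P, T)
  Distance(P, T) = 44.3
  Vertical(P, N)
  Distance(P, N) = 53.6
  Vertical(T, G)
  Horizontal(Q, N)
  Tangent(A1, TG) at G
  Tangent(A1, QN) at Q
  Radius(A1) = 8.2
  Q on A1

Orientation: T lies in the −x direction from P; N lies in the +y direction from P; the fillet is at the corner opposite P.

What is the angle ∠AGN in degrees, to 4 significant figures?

10.49°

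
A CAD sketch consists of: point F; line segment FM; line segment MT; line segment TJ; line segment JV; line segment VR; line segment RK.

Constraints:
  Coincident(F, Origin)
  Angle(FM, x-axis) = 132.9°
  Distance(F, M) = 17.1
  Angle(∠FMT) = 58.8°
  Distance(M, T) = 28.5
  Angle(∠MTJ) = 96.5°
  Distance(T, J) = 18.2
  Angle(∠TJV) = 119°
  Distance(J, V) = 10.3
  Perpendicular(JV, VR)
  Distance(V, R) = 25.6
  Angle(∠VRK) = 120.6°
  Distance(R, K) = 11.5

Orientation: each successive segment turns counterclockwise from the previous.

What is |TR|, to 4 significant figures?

21.43

F is at the origin; FM runs at 132.9° with length 17.1, so M = (-11.64, 12.53). ∠FMT = 58.8° gives MT at -105.9° from the x-axis; with |MT| = 28.5, T = (-19.45, -14.88). ∠MTJ = 96.5° gives TJ at -22.40° from the x-axis; with |TJ| = 18.2, J = (-2.621, -21.82). ∠TJV = 119.0° gives JV at 38.60° from the x-axis; with |JV| = 10.3, V = (5.428, -15.39). JV is perpendicular to VR, so VR runs at 128.6°; with |VR| = 25.6, R = (-10.54, 4.614). Then |TR| = |R − T| = 21.43.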